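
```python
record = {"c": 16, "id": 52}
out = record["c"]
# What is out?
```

Trace:
`record = {"c": 16, "id": 52}` → record = {'c': 16, 'id': 52}
`out = record["c"]` → out = 16
So out = 16

Answer: 16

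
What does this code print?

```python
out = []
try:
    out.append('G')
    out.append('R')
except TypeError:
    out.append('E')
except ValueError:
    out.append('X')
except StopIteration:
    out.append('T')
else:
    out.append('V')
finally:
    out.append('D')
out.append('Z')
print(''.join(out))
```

Execution trace: 'G' (try body) → 'R' (try body, no exception) → 'V' (else) → 'D' (finally) → 'Z' (after the try/except). Output: GRVDZ

Answer: GRVDZ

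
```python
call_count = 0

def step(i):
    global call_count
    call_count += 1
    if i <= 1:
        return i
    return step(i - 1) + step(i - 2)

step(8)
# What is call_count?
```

Calls(i) = 1 + Calls(i-1) + Calls(i-2); Calls(0)=Calls(1)=1. For i=8 this gives 67.

Answer: 67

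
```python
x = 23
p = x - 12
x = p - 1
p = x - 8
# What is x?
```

Trace:
`x = 23` → x = 23
`p = x - 12` → p = 11
`x = p - 1` → x = 10
`p = x - 8` → p = 2
So x = 10

Answer: 10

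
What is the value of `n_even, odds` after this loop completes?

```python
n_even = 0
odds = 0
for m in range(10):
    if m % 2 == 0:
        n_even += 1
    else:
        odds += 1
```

Count evens and odds in range(10)
`n_even, odds` takes the values: (0, 0) → (1, 0) → (1, 1) → (2, 1) → (2, 2) → (3, 2) → (3, 3) → (4, 3) → (4, 4) → (5, 4) → (5, 5)

Answer: 5, 5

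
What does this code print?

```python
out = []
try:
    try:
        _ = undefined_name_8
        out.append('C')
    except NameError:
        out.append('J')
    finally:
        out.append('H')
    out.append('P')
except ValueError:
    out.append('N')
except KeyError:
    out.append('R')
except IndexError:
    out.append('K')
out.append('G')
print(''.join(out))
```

Execution trace: 'J' (inner except NameError) → 'H' (inner finally) → 'P' (try body, no exception) → 'G' (after the try/except). Output: JHPG

Answer: JHPG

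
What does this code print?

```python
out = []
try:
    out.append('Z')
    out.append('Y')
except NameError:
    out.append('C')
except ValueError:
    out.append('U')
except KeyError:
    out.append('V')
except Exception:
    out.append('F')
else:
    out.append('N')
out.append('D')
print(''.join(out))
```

Execution trace: 'Z' (try body) → 'Y' (try body, no exception) → 'N' (else) → 'D' (after the try/except). Output: ZYND

Answer: ZYND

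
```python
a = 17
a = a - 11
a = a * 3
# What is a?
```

Trace:
`a = 17` → a = 17
`a = a - 11` → a = 6
`a = a * 3` → a = 18
So a = 18

Answer: 18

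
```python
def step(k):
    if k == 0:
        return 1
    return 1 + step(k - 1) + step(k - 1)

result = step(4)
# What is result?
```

step(k) = 1 + 2·step(k-1), step(0)=1. Closed form: (1+1)·2^4 - 1 = 31.

Answer: 31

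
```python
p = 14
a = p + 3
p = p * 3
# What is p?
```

Trace:
`p = 14` → p = 14
`a = p + 3` → a = 17
`p = p * 3` → p = 42
So p = 42

Answer: 42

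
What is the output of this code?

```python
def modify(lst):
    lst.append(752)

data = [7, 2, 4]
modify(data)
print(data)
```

Key concept: function modifies passed list.
Step by step:
`data = [7, 2, 4]` → data = [7, 2, 4]
`modify(data)` → data = [7, 2, 4, 752]
`print(data)` → prints [7, 2, 4, 752]

Answer: [7, 2, 4, 752]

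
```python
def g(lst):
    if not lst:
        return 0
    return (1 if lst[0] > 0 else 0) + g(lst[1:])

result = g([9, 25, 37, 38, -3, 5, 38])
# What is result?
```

Count of positive elements in [9, 25, 37, 38, -3, 5, 38] = 6

Answer: 6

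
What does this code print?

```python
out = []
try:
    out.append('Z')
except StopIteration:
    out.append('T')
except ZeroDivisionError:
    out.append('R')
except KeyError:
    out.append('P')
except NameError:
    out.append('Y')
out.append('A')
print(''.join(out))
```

Execution trace: 'Z' (try body, no exception) → 'A' (after the try/except). Output: ZA

Answer: ZA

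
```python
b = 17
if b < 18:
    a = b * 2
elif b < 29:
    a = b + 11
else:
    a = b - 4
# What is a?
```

Trace:
`b = 17` → b = 17
`if b < 18: ...` → b < 18 is True → a = 34
So a = 34

Answer: 34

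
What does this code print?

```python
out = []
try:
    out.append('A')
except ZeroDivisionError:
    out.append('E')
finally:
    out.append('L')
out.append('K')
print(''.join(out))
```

Execution trace: 'A' (try body, no exception) → 'L' (finally) → 'K' (after the try/except). Output: ALK

Answer: ALK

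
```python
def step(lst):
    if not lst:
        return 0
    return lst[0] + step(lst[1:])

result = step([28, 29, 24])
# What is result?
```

28 + 29 + 24 + 0 = 81

Answer: 81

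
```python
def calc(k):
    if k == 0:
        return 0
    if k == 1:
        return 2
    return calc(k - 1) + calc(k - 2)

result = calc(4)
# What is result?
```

Build up from base cases: calc(0)=0, calc(1)=2, calc(2)=2, calc(3)=4, calc(4)=6

Answer: 6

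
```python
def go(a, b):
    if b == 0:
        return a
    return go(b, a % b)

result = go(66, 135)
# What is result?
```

go(66, 135) -> go(135, 66) -> go(66, 3) -> go(3, 0) -> 3

Answer: 3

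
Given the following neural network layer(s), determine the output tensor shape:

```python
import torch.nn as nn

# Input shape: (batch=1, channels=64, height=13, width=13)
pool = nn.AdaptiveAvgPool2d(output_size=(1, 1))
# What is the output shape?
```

Input: (1, 64, 13, 13) -> Output: (1, 64, 1, 1)

Answer: (1, 64, 1, 1)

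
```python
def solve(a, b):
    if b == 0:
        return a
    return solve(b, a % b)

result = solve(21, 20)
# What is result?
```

solve(21, 20) -> solve(20, 1) -> solve(1, 0) -> 1

Answer: 1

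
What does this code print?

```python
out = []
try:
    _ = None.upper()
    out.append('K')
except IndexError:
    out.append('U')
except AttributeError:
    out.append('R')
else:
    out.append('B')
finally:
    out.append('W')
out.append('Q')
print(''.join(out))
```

Execution trace: 'R' (except AttributeError) → 'W' (finally) → 'Q' (after the try/except). Output: RWQ

Answer: RWQ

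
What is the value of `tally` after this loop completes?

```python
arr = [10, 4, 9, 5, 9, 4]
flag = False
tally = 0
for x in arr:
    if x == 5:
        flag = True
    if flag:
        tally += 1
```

Count elements after first 5 in [10, 4, 9, 5, 9, 4]
`tally` takes the values: 0 → 1 → 2 → 3

Answer: 3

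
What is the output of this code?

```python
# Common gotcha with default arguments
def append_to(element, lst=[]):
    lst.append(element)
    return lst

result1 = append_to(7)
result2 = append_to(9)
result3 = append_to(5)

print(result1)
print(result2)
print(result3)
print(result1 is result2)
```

Key concept: mutable default argument gotcha.
Step by step:
`result1 = append_to(7)` → result1 = [7]
`result2 = append_to(9)` → result1 = [7, 9] (same object as result2); result2 = [7, 9] (same object as result1)
`result3 = append_to(5)` → result1 = [7, 9, 5] (same object as result2, result3); result2 = [7, 9, 5] (same object as result1, result3); result3 = [7, 9, 5] (same object as result1, result2)
`print(result1)` → prints [7, 9, 5]
`print(result2)` → prints [7, 9, 5]
`print(result3)` → prints [7, 9, 5]
`print(result1 is result2)` → prints True

Answer:
[7, 9, 5]
[7, 9, 5]
[7, 9, 5]
True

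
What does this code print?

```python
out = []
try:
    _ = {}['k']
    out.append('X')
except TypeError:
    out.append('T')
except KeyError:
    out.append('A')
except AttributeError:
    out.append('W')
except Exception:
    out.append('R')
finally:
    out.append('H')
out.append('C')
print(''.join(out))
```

Execution trace: 'A' (except KeyError) → 'H' (finally) → 'C' (after the try/except). Output: AHC

Answer: AHC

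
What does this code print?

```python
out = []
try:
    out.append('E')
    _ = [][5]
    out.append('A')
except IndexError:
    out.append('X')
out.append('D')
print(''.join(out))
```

Execution trace: 'E' (try body) → 'X' (except IndexError) → 'D' (after the try/except). Output: EXD

Answer: EXD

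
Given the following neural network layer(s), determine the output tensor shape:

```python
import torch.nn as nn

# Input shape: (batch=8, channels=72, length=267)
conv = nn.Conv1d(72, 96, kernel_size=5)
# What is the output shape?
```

Input: (8, 72, 267) -> Output: (8, 96, 263)

Answer: (8, 96, 263)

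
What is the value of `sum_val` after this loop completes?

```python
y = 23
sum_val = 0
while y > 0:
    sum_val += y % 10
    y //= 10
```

Sum digits of 23
`sum_val` takes the values: 0 → 3 → 5

Answer: 5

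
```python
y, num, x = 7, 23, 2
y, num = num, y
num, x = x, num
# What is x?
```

Trace:
`y, num, x = 7, 23, 2` → y = 7; num = 23; x = 2
`y, num = num, y` → y = 23; num = 7
`num, x = x, num` → num = 2; x = 7
So x = 7

Answer: 7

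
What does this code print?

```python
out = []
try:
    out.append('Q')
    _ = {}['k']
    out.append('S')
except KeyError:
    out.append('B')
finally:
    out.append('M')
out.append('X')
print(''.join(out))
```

Execution trace: 'Q' (try body) → 'B' (except KeyError) → 'M' (finally) → 'X' (after the try/except). Output: QBMX

Answer: QBMX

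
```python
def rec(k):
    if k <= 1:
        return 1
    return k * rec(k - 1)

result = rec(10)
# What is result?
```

rec(10) = 10 * 9 * 8 * 7 * 6 * 5 * 4 * 3 * 2 * 1 = 3628800

Answer: 3628800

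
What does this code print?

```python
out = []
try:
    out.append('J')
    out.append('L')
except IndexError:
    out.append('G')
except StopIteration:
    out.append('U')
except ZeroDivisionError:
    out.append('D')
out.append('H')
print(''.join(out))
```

Execution trace: 'J' (try body) → 'L' (try body, no exception) → 'H' (after the try/except). Output: JLH

Answer: JLH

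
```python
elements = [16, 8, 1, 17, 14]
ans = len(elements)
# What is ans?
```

Trace:
`elements = [16, 8, 1, 17, 14]` → elements = [16, 8, 1, 17, 14]
`ans = len(elements)` → ans = 5
So ans = 5

Answer: 5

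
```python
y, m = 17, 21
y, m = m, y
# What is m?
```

Trace:
`y, m = 17, 21` → y = 17; m = 21
`y, m = m, y` → y = 21; m = 17
So m = 17

Answer: 17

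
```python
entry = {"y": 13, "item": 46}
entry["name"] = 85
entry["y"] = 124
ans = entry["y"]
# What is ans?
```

Trace:
`entry = {"y": 13, "item": 46}` → entry = {'y': 13, 'item': 46}
`entry["name"] = 85` → entry = {'y': 13, 'item': 46, 'name': 85}
`entry["y"] = 124` → entry = {'y': 124, 'item': 46, 'name': 85}
`ans = entry["y"]` → ans = 124
So ans = 124

Answer: 124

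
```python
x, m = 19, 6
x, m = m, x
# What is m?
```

Trace:
`x, m = 19, 6` → x = 19; m = 6
`x, m = m, x` → x = 6; m = 19
So m = 19

Answer: 19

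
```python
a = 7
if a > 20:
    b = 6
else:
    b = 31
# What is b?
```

Trace:
`a = 7` → a = 7
`if a > 20: ...` → a > 20 is False, take else branch → b = 31
So b = 31

Answer: 31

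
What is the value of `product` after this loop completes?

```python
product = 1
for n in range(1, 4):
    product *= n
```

3! = 6
`product` takes the values: 1 → 2 → 6

Answer: 6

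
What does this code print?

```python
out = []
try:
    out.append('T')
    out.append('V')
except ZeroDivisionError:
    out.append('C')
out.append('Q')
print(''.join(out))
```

Execution trace: 'T' (try body) → 'V' (try body, no exception) → 'Q' (after the try/except). Output: TVQ

Answer: TVQ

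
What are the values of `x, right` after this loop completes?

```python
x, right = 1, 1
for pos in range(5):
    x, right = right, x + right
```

Fibonacci: after 5 iterations
`x, right` takes the values: (1, 1) → (1, 2) → (2, 3) → (3, 5) → (5, 8) → (8, 13)

Answer: 8, 13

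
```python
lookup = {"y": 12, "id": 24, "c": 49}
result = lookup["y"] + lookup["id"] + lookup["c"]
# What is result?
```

Trace:
`lookup = {"y": 12, "id": 24, "c": 49}` → lookup = {'y': 12, 'id': 24, 'c': 49}
`result = lookup["y"] + lookup["id"] + lookup["c"]` → result = 85
So result = 85

Answer: 85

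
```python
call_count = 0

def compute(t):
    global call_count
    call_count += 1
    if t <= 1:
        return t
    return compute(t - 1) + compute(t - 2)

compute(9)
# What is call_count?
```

Calls(t) = 1 + Calls(t-1) + Calls(t-2); Calls(0)=Calls(1)=1. For t=9 this gives 109.

Answer: 109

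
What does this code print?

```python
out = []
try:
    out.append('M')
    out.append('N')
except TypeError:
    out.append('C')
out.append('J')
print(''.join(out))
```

Execution trace: 'M' (try body) → 'N' (try body, no exception) → 'J' (after the try/except). Output: MNJ

Answer: MNJ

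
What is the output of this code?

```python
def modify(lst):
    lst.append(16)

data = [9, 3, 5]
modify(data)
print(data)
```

Key concept: function modifies passed list.
Step by step:
`data = [9, 3, 5]` → data = [9, 3, 5]
`modify(data)` → data = [9, 3, 5, 16]
`print(data)` → prints [9, 3, 5, 16]

Answer: [9, 3, 5, 16]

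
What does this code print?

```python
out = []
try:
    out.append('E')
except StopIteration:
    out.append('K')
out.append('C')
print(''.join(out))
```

Execution trace: 'E' (try body, no exception) → 'C' (after the try/except). Output: EC

Answer: EC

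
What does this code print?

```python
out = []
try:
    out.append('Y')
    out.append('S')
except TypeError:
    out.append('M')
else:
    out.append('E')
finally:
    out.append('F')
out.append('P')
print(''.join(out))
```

Execution trace: 'Y' (try body) → 'S' (try body, no exception) → 'E' (else) → 'F' (finally) → 'P' (after the try/except). Output: YSEFP

Answer: YSEFP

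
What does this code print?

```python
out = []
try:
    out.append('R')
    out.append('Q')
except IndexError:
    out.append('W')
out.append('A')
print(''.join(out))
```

Execution trace: 'R' (try body) → 'Q' (try body, no exception) → 'A' (after the try/except). Output: RQA

Answer: RQA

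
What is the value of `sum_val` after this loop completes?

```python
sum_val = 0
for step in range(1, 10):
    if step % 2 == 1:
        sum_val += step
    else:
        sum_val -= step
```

Add odd, subtract even
`sum_val` takes the values: 0 → 1 → -1 → 2 → -2 → 3 → -3 → 4 → -4 → 5

Answer: 5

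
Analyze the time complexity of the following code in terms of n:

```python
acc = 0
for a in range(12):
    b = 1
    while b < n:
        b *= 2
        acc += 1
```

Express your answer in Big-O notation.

Each loop level contributes: 1 × log n. Multiplying the contributions gives O(log n).

Answer: O(log n)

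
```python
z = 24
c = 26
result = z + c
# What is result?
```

Trace:
`z = 24` → z = 24
`c = 26` → c = 26
`result = z + c` → result = 50
So result = 50

Answer: 50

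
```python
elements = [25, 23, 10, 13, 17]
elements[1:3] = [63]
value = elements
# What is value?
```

Trace:
`elements = [25, 23, 10, 13, 17]` → elements = [25, 23, 10, 13, 17]
`elements[1:3] = [63]` → elements = [25, 63, 13, 17]
`value = elements` → value = [25, 63, 13, 17]
So value = [25, 63, 13, 17]

Answer: [25, 63, 13, 17]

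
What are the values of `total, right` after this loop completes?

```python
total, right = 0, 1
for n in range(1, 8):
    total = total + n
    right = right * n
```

Sum and factorial of 1 to 7
`total, right` takes the values: (0, 1) → (1, 1) → (3, 1) → (3, 2) → (6, 2) → (6, 6) → (10, 6) → (10, 24) → (15, 24) → (15, 120) → (21, 120) → (21, 720) → (28, 720) → (28, 5040)

Answer: 28, 5040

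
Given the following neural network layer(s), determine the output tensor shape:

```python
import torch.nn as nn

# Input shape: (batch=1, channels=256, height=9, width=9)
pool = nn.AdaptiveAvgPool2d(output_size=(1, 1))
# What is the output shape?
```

Input: (1, 256, 9, 9) -> Output: (1, 256, 1, 1)

Answer: (1, 256, 1, 1)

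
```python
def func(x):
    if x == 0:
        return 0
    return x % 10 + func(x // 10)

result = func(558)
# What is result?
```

Sum of digits of 558: 8 + 5 + 5 = 18

Answer: 18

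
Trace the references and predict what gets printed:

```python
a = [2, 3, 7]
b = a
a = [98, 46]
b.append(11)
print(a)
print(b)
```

Key concept: rebinding vs mutation: a is rebound to a new list, b still points at the original.
Step by step:
`a = [2, 3, 7]` → a = [2, 3, 7]
`b = a` → b = [2, 3, 7] (same object as a)
`a = [98, 46]` → a = [98, 46]
`b.append(11)` → b = [2, 3, 7, 11]
`print(a)` → prints [98, 46]
`print(b)` → prints [2, 3, 7, 11]

Answer:
[98, 46]
[2, 3, 7, 11]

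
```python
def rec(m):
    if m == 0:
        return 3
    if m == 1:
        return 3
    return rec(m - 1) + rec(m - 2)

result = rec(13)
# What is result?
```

Build up from base cases: rec(0)=3, rec(1)=3, rec(2)=6, rec(3)=9, rec(4)=15, rec(5)=24, rec(6)=39, ..., rec(13)=1131

Answer: 1131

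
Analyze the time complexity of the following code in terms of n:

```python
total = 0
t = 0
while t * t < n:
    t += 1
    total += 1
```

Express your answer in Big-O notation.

Each loop level contributes: √n. Multiplying the contributions gives O(√n).

Answer: O(√n)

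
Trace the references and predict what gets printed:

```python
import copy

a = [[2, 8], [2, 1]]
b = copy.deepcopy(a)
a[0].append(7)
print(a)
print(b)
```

Key concept: deep copy is fully independent.
Step by step:
`a = [[2, 8], [2, 1]]` → a = [[2, 8], [2, 1]]
`b = copy.deepcopy(a)` → b = [[2, 8], [2, 1]]
`a[0].append(7)` → a = [[2, 8, 7], [2, 1]]
`print(a)` → prints [[2, 8, 7], [2, 1]]
`print(b)` → prints [[2, 8], [2, 1]]

Answer:
[[2, 8, 7], [2, 1]]
[[2, 8], [2, 1]]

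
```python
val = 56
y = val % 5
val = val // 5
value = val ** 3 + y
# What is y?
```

Trace:
`val = 56` → val = 56
`y = val % 5` → y = 1
`val = val // 5` → val = 11
`value = val ** 3 + y` → value = 1332
So y = 1

Answer: 1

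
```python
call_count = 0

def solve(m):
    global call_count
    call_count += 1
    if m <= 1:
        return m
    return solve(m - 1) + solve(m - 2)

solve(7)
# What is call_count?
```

Calls(m) = 1 + Calls(m-1) + Calls(m-2); Calls(0)=Calls(1)=1. For m=7 this gives 41.

Answer: 41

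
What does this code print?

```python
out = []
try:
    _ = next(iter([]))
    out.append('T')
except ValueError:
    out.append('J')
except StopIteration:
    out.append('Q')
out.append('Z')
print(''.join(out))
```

Execution trace: 'Q' (except StopIteration) → 'Z' (after the try/except). Output: QZ

Answer: QZ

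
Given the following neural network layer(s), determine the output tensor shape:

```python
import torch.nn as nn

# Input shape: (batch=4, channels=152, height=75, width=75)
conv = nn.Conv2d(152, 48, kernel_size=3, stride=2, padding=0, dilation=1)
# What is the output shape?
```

Input: (4, 152, 75, 75) -> Output: (4, 48, 37, 37)

Answer: (4, 48, 37, 37)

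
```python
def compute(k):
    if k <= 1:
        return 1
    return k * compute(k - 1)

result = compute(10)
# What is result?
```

compute(10) = 10 * 9 * 8 * 7 * 6 * 5 * 4 * 3 * 2 * 1 = 3628800

Answer: 3628800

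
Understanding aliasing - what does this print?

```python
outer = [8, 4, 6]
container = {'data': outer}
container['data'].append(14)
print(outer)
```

Key concept: dict holds reference to list.
Step by step:
`outer = [8, 4, 6]` → outer = [8, 4, 6]
`container = {'data': outer}` → container = {'data': [8, 4, 6]}
`container['data'].append(14)` → outer = [8, 4, 6, 14]; container = {'data': [8, 4, 6, 14]}
`print(outer)` → prints [8, 4, 6, 14]

Answer: [8, 4, 6, 14]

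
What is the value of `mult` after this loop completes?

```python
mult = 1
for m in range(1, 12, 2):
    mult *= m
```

Product of 1, 3, 5, ... up to 11
`mult` takes the values: 1 → 3 → 15 → 105 → 945 → 10395

Answer: 10395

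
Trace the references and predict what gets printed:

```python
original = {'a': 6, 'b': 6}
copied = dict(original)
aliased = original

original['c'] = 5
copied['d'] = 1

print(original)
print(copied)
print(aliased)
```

Key concept: dict() creates copy, assignment creates alias.
Step by step:
`original = {'a': 6, 'b': 6}` → original = {'a': 6, 'b': 6}
`copied = dict(original)` → copied = {'a': 6, 'b': 6}
`aliased = original` → aliased = {'a': 6, 'b': 6} (same object as original)
`original['c'] = 5` → original = {'a': 6, 'b': 6, 'c': 5} (same object as aliased); aliased = {'a': 6, 'b': 6, 'c': 5} (same object as original)
`copied['d'] = 1` → copied = {'a': 6, 'b': 6, 'd': 1}
`print(original)` → prints {'a': 6, 'b': 6, 'c': 5}
`print(copied)` → prints {'a': 6, 'b': 6, 'd': 1}
`print(aliased)` → prints {'a': 6, 'b': 6, 'c': 5}

Answer:
{'a': 6, 'b': 6, 'c': 5}
{'a': 6, 'b': 6, 'd': 1}
{'a': 6, 'b': 6, 'c': 5}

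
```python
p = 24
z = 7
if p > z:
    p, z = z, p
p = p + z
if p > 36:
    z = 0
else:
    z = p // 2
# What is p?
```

Trace:
`p = 24` → p = 24
`z = 7` → z = 7
`if p > z: ...` → p > z is True → p = 7; z = 24
`p = p + z` → p = 31
`if p > 36: ...` → p > 36 is False, take else branch → z = 15
So p = 31

Answer: 31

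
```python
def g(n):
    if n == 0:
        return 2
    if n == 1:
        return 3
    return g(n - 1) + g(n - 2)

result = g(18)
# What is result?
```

Build up from base cases: g(0)=2, g(1)=3, g(2)=5, g(3)=8, g(4)=13, g(5)=21, g(6)=34, ..., g(18)=10946

Answer: 10946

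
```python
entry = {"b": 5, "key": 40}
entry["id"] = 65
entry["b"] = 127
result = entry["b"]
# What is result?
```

Trace:
`entry = {"b": 5, "key": 40}` → entry = {'b': 5, 'key': 40}
`entry["id"] = 65` → entry = {'b': 5, 'key': 40, 'id': 65}
`entry["b"] = 127` → entry = {'b': 127, 'key': 40, 'id': 65}
`result = entry["b"]` → result = 127
So result = 127

Answer: 127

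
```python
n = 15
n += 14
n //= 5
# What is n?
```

Trace:
`n = 15` → n = 15
`n += 14` → n = 29
`n //= 5` → n = 5
So n = 5

Answer: 5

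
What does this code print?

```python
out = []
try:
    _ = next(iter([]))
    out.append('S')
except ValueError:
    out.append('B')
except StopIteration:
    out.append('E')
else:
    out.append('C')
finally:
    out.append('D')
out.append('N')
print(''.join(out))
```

Execution trace: 'E' (except StopIteration) → 'D' (finally) → 'N' (after the try/except). Output: EDN

Answer: EDN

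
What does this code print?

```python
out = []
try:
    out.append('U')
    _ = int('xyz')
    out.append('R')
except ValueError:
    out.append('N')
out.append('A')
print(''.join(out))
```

Execution trace: 'U' (try body) → 'N' (except ValueError) → 'A' (after the try/except). Output: UNA

Answer: UNA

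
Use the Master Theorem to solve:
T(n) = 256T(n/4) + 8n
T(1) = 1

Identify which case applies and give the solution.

a=256, b=4, f(n)=8n. log_4(256) = 4. Since c=1 < 4, Case 1 applies: T(n) = Θ(n^log_b(a)) = O(n^4).

Answer: O(n^4) - Case 1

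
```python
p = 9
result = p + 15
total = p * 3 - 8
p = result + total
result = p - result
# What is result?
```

Trace:
`p = 9` → p = 9
`result = p + 15` → result = 24
`total = p * 3 - 8` → total = 19
`p = result + total` → p = 43
`result = p - result` → result = 19
So result = 19

Answer: 19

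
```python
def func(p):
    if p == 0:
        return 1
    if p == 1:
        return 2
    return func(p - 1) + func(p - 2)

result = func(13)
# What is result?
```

Build up from base cases: func(0)=1, func(1)=2, func(2)=3, func(3)=5, func(4)=8, func(5)=13, func(6)=21, ..., func(13)=610

Answer: 610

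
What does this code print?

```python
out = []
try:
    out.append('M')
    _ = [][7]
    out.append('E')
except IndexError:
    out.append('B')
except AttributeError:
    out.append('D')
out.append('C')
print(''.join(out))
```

Execution trace: 'M' (try body) → 'B' (except IndexError) → 'C' (after the try/except). Output: MBC

Answer: MBC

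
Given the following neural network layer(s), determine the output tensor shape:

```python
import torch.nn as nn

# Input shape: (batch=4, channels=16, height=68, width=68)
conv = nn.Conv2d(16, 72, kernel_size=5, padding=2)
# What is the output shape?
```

Input: (4, 16, 68, 68) -> Output: (4, 72, 68, 68)

Answer: (4, 72, 68, 68)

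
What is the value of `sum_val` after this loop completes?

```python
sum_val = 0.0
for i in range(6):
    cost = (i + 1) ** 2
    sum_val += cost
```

Sum of squared losses 1² + 2² + ... + 6²
`sum_val` takes the values: 0.0 → 1.0 → 5.0 → 14.0 → 30.0 → 55.0 → 91.0

Answer: 91.0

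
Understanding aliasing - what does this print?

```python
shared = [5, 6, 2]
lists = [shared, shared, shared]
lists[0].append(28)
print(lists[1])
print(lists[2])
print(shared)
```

Key concept: list of same reference.
Step by step:
`shared = [5, 6, 2]` → shared = [5, 6, 2]
`lists = [shared, shared, shared]` → lists = [[5, 6, 2], [5, 6, 2], [5, 6, 2]]
`lists[0].append(28)` → shared = [5, 6, 2, 28]; lists = [[5, 6, 2, 28], [5, 6, 2, 28], [5, 6, 2, 28]]
`print(lists[1])` → prints [5, 6, 2, 28]
`print(lists[2])` → prints [5, 6, 2, 28]
`print(shared)` → prints [5, 6, 2, 28]

Answer:
[5, 6, 2, 28]
[5, 6, 2, 28]
[5, 6, 2, 28]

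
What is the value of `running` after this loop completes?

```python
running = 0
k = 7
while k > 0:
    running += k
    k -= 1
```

Sum 7 down to 1
`running` takes the values: 0 → 7 → 13 → 18 → 22 → 25 → 27 → 28

Answer: 28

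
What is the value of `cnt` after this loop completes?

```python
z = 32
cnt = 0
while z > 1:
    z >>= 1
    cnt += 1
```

Count right shifts until 1
`cnt` takes the values: 0 → 1 → 2 → 3 → 4 → 5

Answer: 5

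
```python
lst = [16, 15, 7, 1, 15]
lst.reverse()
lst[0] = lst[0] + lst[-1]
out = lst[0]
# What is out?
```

Trace:
`lst = [16, 15, 7, 1, 15]` → lst = [16, 15, 7, 1, 15]
`lst.reverse()` → lst = [15, 1, 7, 15, 16]
`lst[0] = lst[0] + lst[-1]` → lst = [31, 1, 7, 15, 16]
`out = lst[0]` → out = 31
So out = 31

Answer: 31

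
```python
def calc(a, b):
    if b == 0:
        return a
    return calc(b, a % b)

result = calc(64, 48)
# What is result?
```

calc(64, 48) -> calc(48, 16) -> calc(16, 0) -> 16

Answer: 16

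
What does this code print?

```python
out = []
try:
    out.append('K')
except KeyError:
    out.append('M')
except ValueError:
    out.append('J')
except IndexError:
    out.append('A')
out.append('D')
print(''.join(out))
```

Execution trace: 'K' (try body, no exception) → 'D' (after the try/except). Output: KD

Answer: KD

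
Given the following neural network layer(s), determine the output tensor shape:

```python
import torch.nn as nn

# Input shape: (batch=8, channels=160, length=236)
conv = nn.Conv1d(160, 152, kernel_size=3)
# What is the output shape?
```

Input: (8, 160, 236) -> Output: (8, 152, 234)

Answer: (8, 152, 234)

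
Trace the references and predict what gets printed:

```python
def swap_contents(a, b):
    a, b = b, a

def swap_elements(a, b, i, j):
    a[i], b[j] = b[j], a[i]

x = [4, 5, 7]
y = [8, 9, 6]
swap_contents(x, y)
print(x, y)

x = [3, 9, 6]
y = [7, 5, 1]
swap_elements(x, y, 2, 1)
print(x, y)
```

Key concept: parameter rebinding vs mutation.
Step by step:
`x = [4, 5, 7]` → x = [4, 5, 7]
`y = [8, 9, 6]` → y = [8, 9, 6]
`swap_contents(x, y)` → no visible change to tracked variables
`print(x, y)` → prints [4, 5, 7] [8, 9, 6]
`x = [3, 9, 6]` → x = [3, 9, 6]
`y = [7, 5, 1]` → y = [7, 5, 1]
`swap_elements(x, y, 2, 1)` → x = [3, 9, 5]; y = [7, 6, 1]
`print(x, y)` → prints [3, 9, 5] [7, 6, 1]

Answer:
[4, 5, 7] [8, 9, 6]
[3, 9, 5] [7, 6, 1]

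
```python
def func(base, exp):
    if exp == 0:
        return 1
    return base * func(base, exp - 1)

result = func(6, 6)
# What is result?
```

func(6, 6) = 6 * 6 * 6 * 6 * 6 * 6 = 46656

Answer: 46656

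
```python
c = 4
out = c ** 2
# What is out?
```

Trace:
`c = 4` → c = 4
`out = c ** 2` → out = 16
So out = 16

Answer: 16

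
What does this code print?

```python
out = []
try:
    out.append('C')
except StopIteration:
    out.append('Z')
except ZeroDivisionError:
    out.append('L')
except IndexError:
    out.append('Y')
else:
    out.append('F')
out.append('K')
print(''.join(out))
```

Execution trace: 'C' (try body, no exception) → 'F' (else) → 'K' (after the try/except). Output: CFK

Answer: CFK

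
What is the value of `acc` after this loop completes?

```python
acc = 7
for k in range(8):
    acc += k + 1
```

Start at 7, add 1 to 8 = 43
`acc` takes the values: 7 → 8 → 10 → 13 → 17 → 22 → 28 → 35 → 43

Answer: 43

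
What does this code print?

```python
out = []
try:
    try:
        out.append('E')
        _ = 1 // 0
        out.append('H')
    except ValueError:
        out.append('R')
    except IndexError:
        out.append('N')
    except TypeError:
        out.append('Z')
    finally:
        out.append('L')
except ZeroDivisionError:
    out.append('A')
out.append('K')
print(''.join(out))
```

Execution trace: 'E' (try body) → 'L' (finally) → 'A' (outer except ZeroDivisionError) → 'K' (after the try/except). Output: ELAK

Answer: ELAK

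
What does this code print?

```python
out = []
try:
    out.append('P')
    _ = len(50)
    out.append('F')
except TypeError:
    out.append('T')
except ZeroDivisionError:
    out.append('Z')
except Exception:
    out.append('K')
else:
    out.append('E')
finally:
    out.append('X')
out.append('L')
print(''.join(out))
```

Execution trace: 'P' (try body) → 'T' (except TypeError) → 'X' (finally) → 'L' (after the try/except). Output: PTXL

Answer: PTXL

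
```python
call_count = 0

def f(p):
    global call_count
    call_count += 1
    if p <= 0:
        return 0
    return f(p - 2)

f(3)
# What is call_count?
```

Linear recursion stepping by 2: 3 calls from p=3 down to ≤0.

Answer: 3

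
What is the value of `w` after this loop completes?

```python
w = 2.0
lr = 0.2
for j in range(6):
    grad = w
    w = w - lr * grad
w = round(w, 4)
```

Gradient descent: w = 2.0 * (1 - 0.2)^6
`w` takes the values: 2.0 → 1.6 → 1.28 → 1.024 → 0.8192 → 0.65536 → 0.524288 → 0.5243

Answer: 0.5243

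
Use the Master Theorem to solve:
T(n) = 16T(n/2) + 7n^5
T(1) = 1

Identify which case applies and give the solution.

a=16, b=2, f(n)=7n^5. log_2(16) = 4. Since c=5 > 4 and the regularity condition holds (16(n/2)^5 = (16/2^5)n^5 with 16/2^5 < 1), Case 3 applies: T(n) = Θ(f(n)) = O(n^5).

Answer: O(n^5) - Case 3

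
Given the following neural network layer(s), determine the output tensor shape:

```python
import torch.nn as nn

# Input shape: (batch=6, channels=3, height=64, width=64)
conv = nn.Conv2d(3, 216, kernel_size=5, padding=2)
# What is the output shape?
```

Input: (6, 3, 64, 64) -> Output: (6, 216, 64, 64)

Answer: (6, 216, 64, 64)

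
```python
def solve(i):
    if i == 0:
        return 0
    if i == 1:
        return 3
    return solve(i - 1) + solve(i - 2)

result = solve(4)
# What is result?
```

Build up from base cases: solve(0)=0, solve(1)=3, solve(2)=3, solve(3)=6, solve(4)=9

Answer: 9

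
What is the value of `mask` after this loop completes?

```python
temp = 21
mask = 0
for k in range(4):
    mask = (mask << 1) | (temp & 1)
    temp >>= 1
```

Reverse lowest 4 bits of 21
`mask` takes the values: 0 → 1 → 2 → 5 → 10

Answer: 10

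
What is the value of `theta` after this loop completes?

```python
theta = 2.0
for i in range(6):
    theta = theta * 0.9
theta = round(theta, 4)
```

Exponential decay: 2.0 * 0.9^6
`theta` takes the values: 2.0 → 1.8 → 1.62 → 1.458 → 1.3122 → 1.18098 → 1.062882 → 1.0629

Answer: 1.0629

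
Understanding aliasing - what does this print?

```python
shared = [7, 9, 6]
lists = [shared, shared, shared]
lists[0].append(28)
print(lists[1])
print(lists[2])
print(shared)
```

Key concept: list of same reference.
Step by step:
`shared = [7, 9, 6]` → shared = [7, 9, 6]
`lists = [shared, shared, shared]` → lists = [[7, 9, 6], [7, 9, 6], [7, 9, 6]]
`lists[0].append(28)` → shared = [7, 9, 6, 28]; lists = [[7, 9, 6, 28], [7, 9, 6, 28], [7, 9, 6, 28]]
`print(lists[1])` → prints [7, 9, 6, 28]
`print(lists[2])` → prints [7, 9, 6, 28]
`print(shared)` → prints [7, 9, 6, 28]

Answer:
[7, 9, 6, 28]
[7, 9, 6, 28]
[7, 9, 6, 28]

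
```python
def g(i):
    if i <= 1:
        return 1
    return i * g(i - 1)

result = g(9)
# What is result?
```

g(9) = 9 * 8 * 7 * 6 * 5 * 4 * 3 * 2 * 1 = 362880

Answer: 362880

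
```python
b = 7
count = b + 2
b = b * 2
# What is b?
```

Trace:
`b = 7` → b = 7
`count = b + 2` → count = 9
`b = b * 2` → b = 14
So b = 14

Answer: 14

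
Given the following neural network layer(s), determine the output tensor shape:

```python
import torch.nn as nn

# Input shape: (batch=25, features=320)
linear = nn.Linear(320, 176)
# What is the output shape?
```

Input: (25, 320) -> Output: (25, 176)

Answer: (25, 176)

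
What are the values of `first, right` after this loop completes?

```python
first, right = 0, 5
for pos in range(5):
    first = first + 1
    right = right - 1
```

first goes 0→5, right goes 5→0
`first, right` takes the values: (0, 5) → (1, 5) → (1, 4) → (2, 4) → (2, 3) → (3, 3) → (3, 2) → (4, 2) → (4, 1) → (5, 1) → (5, 0)

Answer: 5, 0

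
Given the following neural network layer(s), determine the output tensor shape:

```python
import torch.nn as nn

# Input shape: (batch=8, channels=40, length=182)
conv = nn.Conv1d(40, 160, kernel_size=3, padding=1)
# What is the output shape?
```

Input: (8, 40, 182) -> Output: (8, 160, 182)

Answer: (8, 160, 182)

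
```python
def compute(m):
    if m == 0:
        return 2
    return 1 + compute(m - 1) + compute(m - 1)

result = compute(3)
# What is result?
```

compute(m) = 1 + 2·compute(m-1), compute(0)=2. Closed form: (2+1)·2^3 - 1 = 23.

Answer: 23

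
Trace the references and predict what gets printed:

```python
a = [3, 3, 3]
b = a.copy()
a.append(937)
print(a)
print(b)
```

Key concept: list.copy() creates independent copy.
Step by step:
`a = [3, 3, 3]` → a = [3, 3, 3]
`b = a.copy()` → b = [3, 3, 3]
`a.append(937)` → a = [3, 3, 3, 937]
`print(a)` → prints [3, 3, 3, 937]
`print(b)` → prints [3, 3, 3]

Answer:
[3, 3, 3, 937]
[3, 3, 3]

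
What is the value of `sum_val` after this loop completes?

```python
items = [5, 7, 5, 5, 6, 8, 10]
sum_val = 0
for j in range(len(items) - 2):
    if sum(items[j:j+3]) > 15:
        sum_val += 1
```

Count windows with sum > 15
`sum_val` takes the values: 0 → 1 → 2 → 3 → 4 → 5

Answer: 5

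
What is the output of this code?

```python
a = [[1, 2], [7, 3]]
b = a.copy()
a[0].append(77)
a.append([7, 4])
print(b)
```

Key concept: shallow copy with nested lists.
Step by step:
`a = [[1, 2], [7, 3]]` → a = [[1, 2], [7, 3]]
`b = a.copy()` → b = [[1, 2], [7, 3]]
`a[0].append(77)` → a = [[1, 2, 77], [7, 3]]; b = [[1, 2, 77], [7, 3]]
`a.append([7, 4])` → a = [[1, 2, 77], [7, 3], [7, 4]]
`print(b)` → prints [[1, 2, 77], [7, 3]]

Answer: [[1, 2, 77], [7, 3]]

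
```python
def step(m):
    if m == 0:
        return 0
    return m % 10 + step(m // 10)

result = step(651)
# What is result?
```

Sum of digits of 651: 1 + 5 + 6 = 12

Answer: 12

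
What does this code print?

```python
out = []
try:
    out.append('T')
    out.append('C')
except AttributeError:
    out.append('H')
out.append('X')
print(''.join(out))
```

Execution trace: 'T' (try body) → 'C' (try body, no exception) → 'X' (after the try/except). Output: TCX

Answer: TCX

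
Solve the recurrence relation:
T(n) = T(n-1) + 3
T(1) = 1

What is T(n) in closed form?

Unrolling: T(n) = T(1) + 3·(n-1) = 1 + 3(n-1) = 3n - 2.

Answer: T(n) = 3n - 2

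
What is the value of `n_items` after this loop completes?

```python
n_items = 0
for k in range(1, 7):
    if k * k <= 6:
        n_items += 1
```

Count numbers where k² ≤ 6
`n_items` takes the values: 0 → 1 → 2

Answer: 2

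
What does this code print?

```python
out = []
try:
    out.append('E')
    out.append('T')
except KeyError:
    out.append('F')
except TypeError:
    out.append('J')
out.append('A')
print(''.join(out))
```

Execution trace: 'E' (try body) → 'T' (try body, no exception) → 'A' (after the try/except). Output: ETA

Answer: ETA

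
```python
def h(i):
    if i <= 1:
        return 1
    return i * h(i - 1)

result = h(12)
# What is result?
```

h(12) = 12 * 11 * 10 * 9 * 8 * 7 * 6 * 5 * 4 * 3 * 2 * 1 = 479001600

Answer: 479001600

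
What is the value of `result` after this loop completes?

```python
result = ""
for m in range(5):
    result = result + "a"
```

Repeat 'a' 5 times
`result` takes the values: "" → "a" → "aa" → "aaa" → "aaaa" → "aaaaa"

Answer: "aaaaa"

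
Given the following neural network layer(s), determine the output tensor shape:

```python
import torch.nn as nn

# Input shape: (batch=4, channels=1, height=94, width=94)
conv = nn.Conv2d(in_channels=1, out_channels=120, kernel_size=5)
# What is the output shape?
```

Input: (4, 1, 94, 94) -> Output: (4, 120, 90, 90)

Answer: (4, 120, 90, 90)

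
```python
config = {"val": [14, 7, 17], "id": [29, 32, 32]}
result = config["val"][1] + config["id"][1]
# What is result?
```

Trace:
`config = {"val": [14, 7, 17], "id": [29, 32, 32]}` → config = {'val': [14, 7, 17], 'id': [29, 32, 32]}
`result = config["val"][1] + config["id"][1]` → result = 39
So result = 39

Answer: 39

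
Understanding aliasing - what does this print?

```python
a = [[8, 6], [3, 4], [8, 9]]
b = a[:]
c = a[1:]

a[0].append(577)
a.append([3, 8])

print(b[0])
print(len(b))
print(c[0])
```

Key concept: slice with nested mutation.
Step by step:
`a = [[8, 6], [3, 4], [8, 9]]` → a = [[8, 6], [3, 4], [8, 9]]
`b = a[:]` → b = [[8, 6], [3, 4], [8, 9]]
`c = a[1:]` → c = [[3, 4], [8, 9]]
`a[0].append(577)` → a = [[8, 6, 577], [3, 4], [8, 9]]; b = [[8, 6, 577], [3, 4], [8, 9]]
`a.append([3, 8])` → a = [[8, 6, 577], [3, 4], [8, 9], [3, 8]]
`print(b[0])` → prints [8, 6, 577]
`print(len(b))` → prints 3
`print(c[0])` → prints [3, 4]

Answer:
[8, 6, 577]
3
[3, 4]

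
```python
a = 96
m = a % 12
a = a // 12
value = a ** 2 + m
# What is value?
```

Trace:
`a = 96` → a = 96
`m = a % 12` → m = 0
`a = a // 12` → a = 8
`value = a ** 2 + m` → value = 64
So value = 64

Answer: 64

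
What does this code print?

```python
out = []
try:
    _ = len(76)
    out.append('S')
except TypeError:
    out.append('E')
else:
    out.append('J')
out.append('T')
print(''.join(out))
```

Execution trace: 'E' (except TypeError) → 'T' (after the try/except). Output: ET

Answer: ET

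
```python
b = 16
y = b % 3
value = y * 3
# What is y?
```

Trace:
`b = 16` → b = 16
`y = b % 3` → y = 1
`value = y * 3` → value = 3
So y = 1

Answer: 1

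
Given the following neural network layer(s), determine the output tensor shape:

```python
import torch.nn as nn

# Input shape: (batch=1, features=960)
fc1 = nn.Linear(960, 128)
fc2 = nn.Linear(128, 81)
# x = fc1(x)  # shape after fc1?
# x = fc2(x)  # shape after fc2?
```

Input: (1, 960) -> after fc1: (1, 128) -> Output: (1, 81)

Answer: (1, 81)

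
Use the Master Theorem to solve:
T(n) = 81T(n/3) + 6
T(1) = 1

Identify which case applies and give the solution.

a=81, b=3, f(n)=6. log_3(81) = 4. Since c=0 < 4, Case 1 applies: T(n) = Θ(n^log_b(a)) = O(n^4).

Answer: O(n^4) - Case 1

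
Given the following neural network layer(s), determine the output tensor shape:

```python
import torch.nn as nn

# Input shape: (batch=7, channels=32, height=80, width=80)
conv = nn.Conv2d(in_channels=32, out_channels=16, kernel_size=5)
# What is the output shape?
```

Input: (7, 32, 80, 80) -> Output: (7, 16, 76, 76)

Answer: (7, 16, 76, 76)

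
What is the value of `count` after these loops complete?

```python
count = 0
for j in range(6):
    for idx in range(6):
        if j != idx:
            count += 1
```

6² - 6 (exclude diagonal)
`count` takes the values: 0 → 1 → 2 → 3 → 4 → 5 → 6 → 7 → 8 → 9 → 10 → 11 → 12 → 13 → 14 → 15 → 16 → 17 → 18 → 19 → 20 → 21 → 22 → 23 → 24 → 25 → 26 → 27 → 28 → 29 → 30

Answer: 30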